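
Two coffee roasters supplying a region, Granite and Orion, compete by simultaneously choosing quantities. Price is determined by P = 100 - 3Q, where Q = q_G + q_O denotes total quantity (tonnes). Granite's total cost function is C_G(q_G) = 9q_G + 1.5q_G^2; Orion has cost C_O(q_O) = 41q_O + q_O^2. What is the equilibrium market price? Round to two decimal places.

Granite's profit: π_G = (100 - 3Q)q_G - (9q_G + (3/2)q_G²). Setting ∂π_G/∂q_G = 0: 91 - 9q_G - 3(q_O) = 0.
Orion's first-order condition: 59 - 8q_O - 3(q_G) = 0.
Rearranging gives the reaction functions q_G = (91 - 3q_O)/9 and q_O = (59 - 3q_G)/8.
Solving the pair: q_G = 551/63, q_O = 86/21.
Total output Q = 809/63, so price P = 100 - 3·(809/63) = 1291/21.

61.48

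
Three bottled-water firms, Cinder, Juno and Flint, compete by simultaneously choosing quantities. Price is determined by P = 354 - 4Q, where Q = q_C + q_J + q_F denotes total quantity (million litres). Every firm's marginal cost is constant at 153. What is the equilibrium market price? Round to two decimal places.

203.25

Each firm earns π_i = (354 - 4Q)q_i - 153q_i.
Setting ∂π_i/∂q_i = 0 with rivals' quantities fixed: 201 - 8q_i - 4·Σ_{j≠i} q_j = 0.
By symmetry each firm produces the same amount; substituting Σ_{j≠i} q_j = 2q_i yields q_i = 201/16.
Total output Q = 603/16, so price P = 354 - 4·(603/16) = 813/4.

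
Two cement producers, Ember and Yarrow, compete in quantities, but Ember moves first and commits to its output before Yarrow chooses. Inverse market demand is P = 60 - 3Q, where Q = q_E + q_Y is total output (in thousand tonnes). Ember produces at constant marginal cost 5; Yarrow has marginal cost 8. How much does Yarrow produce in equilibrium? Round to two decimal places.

3.83

The follower Yarrow best-responds to any q_E: π_Y = (60 - 3Q)q_Y - 8q_Y.
Follower FOC: 52 - 3q_E - 6q_Y = 0, so q_Y(q_E) = (52 - 3q_E)/6.
Ember substitutes q_Y(q_E) into its own profit: π_E = q_E(60 - 3q_E - (52 - 3q_E)/2) - 5q_E = (34 - (3/2)q_E)q_E - 5q_E.
Leader FOC: 29 - 3q_E = 0, so q_E = 29/3.
Then q_Y = (52 - 3·(29/3))/6 = 23/6.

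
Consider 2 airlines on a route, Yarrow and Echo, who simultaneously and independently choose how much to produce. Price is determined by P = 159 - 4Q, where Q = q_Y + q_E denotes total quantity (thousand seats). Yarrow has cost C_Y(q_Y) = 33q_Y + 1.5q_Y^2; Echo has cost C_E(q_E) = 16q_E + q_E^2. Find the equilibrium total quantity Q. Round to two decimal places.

Yarrow's profit: π_Y = (159 - 4Q)q_Y - (33q_Y + (3/2)q_Y²). Setting ∂π_Y/∂q_Y = 0: 126 - 11q_Y - 4(q_E) = 0.
Echo's first-order condition: 143 - 10q_E - 4(q_Y) = 0.
So q_Y = (126 - 4q_E)/11 and q_E = (143 - 4q_Y)/10.
Substituting one into the other gives q_Y = 344/47 and q_E = 1069/94.
Total output Q = 344/47 + 1069/94 = 1757/94.

18.69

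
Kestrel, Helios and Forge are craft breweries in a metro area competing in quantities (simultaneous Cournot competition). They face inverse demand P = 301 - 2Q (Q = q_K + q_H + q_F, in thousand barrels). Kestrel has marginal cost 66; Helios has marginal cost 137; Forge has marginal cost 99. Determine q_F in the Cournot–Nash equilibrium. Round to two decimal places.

25.88

Kestrel's profit: π_K = (301 - 2Q)q_K - (66q_K). Setting ∂π_K/∂q_K = 0: 235 - 4q_K - 2(q_H + q_F) = 0.
Helios's profit: π_H = (301 - 2Q)q_H - (137q_H). Setting ∂π_H/∂q_H = 0: 164 - 4q_H - 2(q_K + q_F) = 0.
Forge's profit: π_F = (301 - 2Q)q_F - (99q_F). Setting ∂π_F/∂q_F = 0: 202 - 4q_F - 2(q_K + q_H) = 0.
Adding the 3 first-order conditions: 601 − 8Q = 0, so Q = 601/8.
Back-substituting: q_K = (235 − 601/4)/2 = 339/8, q_H = (164 − 601/4)/2 = 55/8, q_F = (202 − 601/4)/2 = 207/8.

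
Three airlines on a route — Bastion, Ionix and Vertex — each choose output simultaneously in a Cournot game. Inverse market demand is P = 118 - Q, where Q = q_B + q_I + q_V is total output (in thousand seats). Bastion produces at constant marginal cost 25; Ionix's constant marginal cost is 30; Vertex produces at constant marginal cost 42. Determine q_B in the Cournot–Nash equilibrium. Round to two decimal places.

Bastion's profit: π_B = (118 - Q)q_B - (25q_B). Setting ∂π_B/∂q_B = 0: 93 - 2q_B - (q_I + q_V) = 0.
Ionix's profit: π_I = (118 - Q)q_I - (30q_I). Setting ∂π_I/∂q_I = 0: 88 - 2q_I - (q_B + q_V) = 0.
Vertex's first-order condition: 76 - 2q_V - (q_B + q_I) = 0.
Adding the 3 first-order conditions: 257 − 4Q = 0, so Q = 257/4.
Back-substituting: q_B = (93 − 257/4) = 115/4, q_I = (88 − 257/4) = 95/4, q_V = (76 − 257/4) = 47/4.

28.75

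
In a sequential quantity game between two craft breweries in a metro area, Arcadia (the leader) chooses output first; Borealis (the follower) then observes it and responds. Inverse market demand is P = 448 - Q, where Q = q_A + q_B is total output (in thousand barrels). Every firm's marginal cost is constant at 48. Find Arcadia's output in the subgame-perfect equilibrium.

The follower Borealis best-responds to any q_A: π_B = (448 - Q)q_B - 48q_B.
∂π_B/∂q_B = 400 - q_A - 2q_B = 0 gives the reaction function q_B = (400 - q_A)/2.
The leader anticipates this reaction. Substituting into P = 448 - Q gives P = 248 - (1/2)q_A, so π_A = (248 - (1/2)q_A)q_A - 48q_A.
The leader's first-order condition 200 - q_A = 0 yields q_A = 200.
Then q_B = (400 - 200)/2 = 100.

200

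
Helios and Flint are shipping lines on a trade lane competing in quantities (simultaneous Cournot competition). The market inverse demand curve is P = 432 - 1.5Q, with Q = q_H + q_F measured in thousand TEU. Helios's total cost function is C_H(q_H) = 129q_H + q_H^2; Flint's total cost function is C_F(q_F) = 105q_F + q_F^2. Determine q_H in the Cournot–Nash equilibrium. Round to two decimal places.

Helios's profit: π_H = (432 - 1.5Q)q_H - (129q_H + q_H²). Setting ∂π_H/∂q_H = 0: 303 - 5q_H - (3/2)(q_F) = 0.
Flint's first-order condition: 327 - 5q_F - (3/2)(q_H) = 0.
Rearranging gives the reaction functions q_H = (303 - (3/2)q_F)/5 and q_F = (327 - (3/2)q_H)/5.
Substituting one into the other gives q_H = 45.0330 and q_F = 51.8901.

45.03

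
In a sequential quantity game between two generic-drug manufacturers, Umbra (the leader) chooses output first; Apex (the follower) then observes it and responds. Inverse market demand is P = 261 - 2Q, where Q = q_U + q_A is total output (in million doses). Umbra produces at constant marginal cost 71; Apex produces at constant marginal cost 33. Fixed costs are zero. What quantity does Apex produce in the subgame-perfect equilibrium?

38

The follower Apex best-responds to any q_U: π_A = (261 - 2Q)q_A - 33q_A.
∂π_A/∂q_A = 228 - 2q_U - 4q_A = 0 gives the reaction function q_A = (228 - 2q_U)/4.
Umbra substitutes q_A(q_U) into its own profit: π_U = q_U(261 - 2q_U - (228 - 2q_U)/2) - 71q_U = (147 - q_U)q_U - 71q_U.
Leader FOC: 76 - 2q_U = 0, so q_U = 38.
Then q_A = (228 - 2·38)/4 = 38.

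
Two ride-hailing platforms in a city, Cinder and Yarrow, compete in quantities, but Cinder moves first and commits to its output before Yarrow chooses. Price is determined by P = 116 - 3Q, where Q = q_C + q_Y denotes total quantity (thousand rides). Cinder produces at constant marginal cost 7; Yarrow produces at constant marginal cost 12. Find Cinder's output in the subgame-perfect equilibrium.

The follower Yarrow best-responds to any q_C: π_Y = (116 - 3Q)q_Y - 12q_Y.
Setting the follower's marginal profit to zero, 104 - 3q_C - 6q_Y = 0, i.e. q_Y = (104 - 3q_C)/6.
The leader anticipates this reaction. Substituting into P = 116 - 3Q gives P = 64 - (3/2)q_C, so π_C = (64 - (3/2)q_C)q_C - 7q_C.
Maximising: ∂π_C/∂q_C = 57 - 3q_C = 0, giving q_C = 19.
Then q_Y = (104 - 3·19)/6 = 47/6.

19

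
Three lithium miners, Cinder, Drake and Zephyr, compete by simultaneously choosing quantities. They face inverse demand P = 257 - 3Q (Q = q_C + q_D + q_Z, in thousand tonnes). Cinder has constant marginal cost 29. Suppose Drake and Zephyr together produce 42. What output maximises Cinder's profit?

17

With rivals' combined output fixed at 42, Cinder's profit is π_C = (257 - 3·42 - 3q_C)q_C - (29q_C) = (131 - 3q_C)q_C - (29q_C).
∂π_C/∂q_C = 102 - 6q_C = 0, so q_C = 17.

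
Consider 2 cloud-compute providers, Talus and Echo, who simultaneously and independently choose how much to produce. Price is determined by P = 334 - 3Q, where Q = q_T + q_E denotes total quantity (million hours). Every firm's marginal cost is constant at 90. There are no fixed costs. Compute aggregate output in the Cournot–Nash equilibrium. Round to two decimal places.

Each firm earns π_i = (334 - 3Q)q_i - 90q_i.
First-order condition (treating rivals' output as given): 244 - 6q_i - 3q_j = 0.
By symmetry each firm produces the same amount; substituting q_j = q_i yields q_i = 244/9.
Total output Q = 244/9 + 244/9 = 488/9.

54.22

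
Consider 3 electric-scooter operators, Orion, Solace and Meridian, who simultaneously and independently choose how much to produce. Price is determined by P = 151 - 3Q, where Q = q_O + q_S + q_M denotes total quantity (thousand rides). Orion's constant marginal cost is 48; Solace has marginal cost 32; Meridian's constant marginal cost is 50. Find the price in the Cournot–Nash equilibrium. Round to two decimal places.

Orion's profit: π_O = (151 - 3Q)q_O - (48q_O). Setting ∂π_O/∂q_O = 0: 103 - 6q_O - 3(q_S + q_M) = 0.
Solace's first-order condition: 119 - 6q_S - 3(q_O + q_M) = 0.
Meridian's profit: π_M = (151 - 3Q)q_M - (50q_M). Setting ∂π_M/∂q_M = 0: 101 - 6q_M - 3(q_O + q_S) = 0.
Adding the 3 conditions: 323 − 6Q − 6Q = 0, i.e. Q = 323/12.
Back-substituting: q_O = (103 − 323/4)/3 = 89/12, q_S = (119 − 323/4)/3 = 51/4, q_M = (101 − 323/4)/3 = 27/4.
Total output Q = 323/12, so price P = 151 - 3·(323/12) = 281/4.

70.25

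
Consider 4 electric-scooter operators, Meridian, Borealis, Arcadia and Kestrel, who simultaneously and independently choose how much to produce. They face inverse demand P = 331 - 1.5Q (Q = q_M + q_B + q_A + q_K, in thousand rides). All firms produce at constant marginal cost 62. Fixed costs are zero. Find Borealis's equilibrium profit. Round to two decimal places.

1929.63

A representative firm's profit is π_i = q_i(331 - 1.5Q) - 62q_i.
Setting ∂π_i/∂q_i = 0 with rivals' quantities fixed: 269 - 3q_i - (3/2)·Σ_{j≠i} q_j = 0.
With identical firms every q_j equals q_i, so Σ_{j≠i} q_j = 3q_i and 269 = (15/2)q_i, giving q_i = 538/15.
Price P = 331 - (3/2)·143.4667 = 579/5.
Borealis's profit: (579/5 - 62)·(538/15) = 1929.6267.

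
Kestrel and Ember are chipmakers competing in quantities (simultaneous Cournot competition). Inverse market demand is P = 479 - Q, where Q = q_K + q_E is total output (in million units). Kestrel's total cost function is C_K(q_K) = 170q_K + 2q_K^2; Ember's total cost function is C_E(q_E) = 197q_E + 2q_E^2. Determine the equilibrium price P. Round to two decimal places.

Kestrel's profit: π_K = (479 - Q)q_K - (170q_K + 2q_K²). Setting ∂π_K/∂q_K = 0: 309 - 6q_K - (q_E) = 0.
Ember's first-order condition: 282 - 6q_E - (q_K) = 0.
Best responses: q_K = (309 - q_E)/6, q_E = (282 - q_K)/6.
Substituting one into the other gives q_K = 1572/35 and q_E = 1383/35.
Total output Q = 591/7, so price P = 479 - 591/7 = 394.5714.

394.57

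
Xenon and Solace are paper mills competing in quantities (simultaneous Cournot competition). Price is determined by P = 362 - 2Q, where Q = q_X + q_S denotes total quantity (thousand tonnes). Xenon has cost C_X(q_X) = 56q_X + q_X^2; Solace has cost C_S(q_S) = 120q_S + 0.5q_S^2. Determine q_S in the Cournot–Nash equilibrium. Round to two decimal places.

Xenon's profit: π_X = (362 - 2Q)q_X - (56q_X + q_X²). Setting ∂π_X/∂q_X = 0: 306 - 6q_X - 2(q_S) = 0.
Solace's first-order condition: 242 - 5q_S - 2(q_X) = 0.
Best responses: q_X = (306 - 2q_S)/6, q_S = (242 - 2q_X)/5.
Solving the pair: q_X = 523/13, q_S = 420/13.

32.31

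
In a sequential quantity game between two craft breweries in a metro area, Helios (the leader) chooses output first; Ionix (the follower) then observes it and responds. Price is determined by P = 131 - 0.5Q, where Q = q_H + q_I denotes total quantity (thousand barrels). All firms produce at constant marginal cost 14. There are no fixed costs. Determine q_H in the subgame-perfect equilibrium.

117

Solve by backward induction. Given q_H, the follower Ionix maximises π_I = (131 - (1/2)q_H - (1/2)q_I)q_I - 14q_I.
Setting the follower's marginal profit to zero, 117 - (1/2)q_H - q_I = 0, i.e. q_I = (117 - (1/2)q_H).
Helios substitutes q_I(q_H) into its own profit: π_H = q_H(131 - (1/2)q_H - (117 - (1/2)q_H)/2) - 14q_H = (145/2 - (1/4)q_H)q_H - 14q_H.
The leader's first-order condition 117/2 - (1/2)q_H = 0 yields q_H = 117.
Then q_I = (117 - (1/2)·117) = 117/2.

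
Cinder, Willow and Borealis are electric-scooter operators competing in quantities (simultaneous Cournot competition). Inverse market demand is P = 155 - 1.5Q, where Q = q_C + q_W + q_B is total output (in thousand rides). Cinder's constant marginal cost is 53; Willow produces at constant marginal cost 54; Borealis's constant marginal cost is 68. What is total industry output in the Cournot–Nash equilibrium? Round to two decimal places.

Cinder's profit: π_C = (155 - 1.5Q)q_C - (53q_C). Setting ∂π_C/∂q_C = 0: 102 - 3q_C - (3/2)(q_W + q_B) = 0.
Willow's first-order condition: 101 - 3q_W - (3/2)(q_C + q_B) = 0.
Borealis's profit: π_B = (155 - 1.5Q)q_B - (68q_B). Setting ∂π_B/∂q_B = 0: 87 - 3q_B - (3/2)(q_C + q_W) = 0.
Adding the 3 conditions: 290 − 3Q − 3Q = 0, i.e. Q = 145/3.
Back-substituting: q_C = (102 − 145/2)/(3/2) = 59/3, q_W = (101 − 145/2)/(3/2) = 19, q_B = (87 − 145/2)/(3/2) = 29/3.
Total output Q = 59/3 + 19 + 29/3 = 145/3.

48.33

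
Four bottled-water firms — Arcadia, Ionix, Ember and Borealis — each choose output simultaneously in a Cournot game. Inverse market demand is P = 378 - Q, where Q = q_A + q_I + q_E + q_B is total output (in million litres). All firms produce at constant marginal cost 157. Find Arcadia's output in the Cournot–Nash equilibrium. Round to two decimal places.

44.20

A representative firm's profit is π_i = q_i(378 - Q) - 157q_i.
Setting ∂π_i/∂q_i = 0 with rivals' quantities fixed: 221 - 2q_i - Σ_{j≠i} q_j = 0.
By symmetry each firm produces the same amount; substituting Σ_{j≠i} q_j = 3q_i yields q_i = 221/5.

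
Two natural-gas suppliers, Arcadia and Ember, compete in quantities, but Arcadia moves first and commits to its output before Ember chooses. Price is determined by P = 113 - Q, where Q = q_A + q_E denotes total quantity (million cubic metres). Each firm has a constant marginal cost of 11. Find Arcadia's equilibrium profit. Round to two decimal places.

1300.50

The follower Ember best-responds to any q_A: π_E = (113 - Q)q_E - 11q_E.
Follower FOC: 102 - q_A - 2q_E = 0, so q_E(q_A) = (102 - q_A)/2.
The leader anticipates this reaction. Substituting into P = 113 - Q gives P = 62 - (1/2)q_A, so π_A = (62 - (1/2)q_A)q_A - 11q_A.
Maximising: ∂π_A/∂q_A = 51 - q_A = 0, giving q_A = 51.
Then q_E = (102 - 51)/2 = 51/2.
Price P = 113 - 153/2 = 73/2.
Arcadia's profit: (73/2 - 11)·51 = 1300.5000.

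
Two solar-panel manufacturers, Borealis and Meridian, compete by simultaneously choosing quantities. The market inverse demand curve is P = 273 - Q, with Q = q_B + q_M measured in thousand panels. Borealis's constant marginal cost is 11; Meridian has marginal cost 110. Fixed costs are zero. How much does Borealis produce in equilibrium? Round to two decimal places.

120.33

Borealis's profit: π_B = (273 - Q)q_B - (11q_B). Setting ∂π_B/∂q_B = 0: 262 - 2q_B - (q_M) = 0.
Meridian's profit: π_M = (273 - Q)q_M - (110q_M). Setting ∂π_M/∂q_M = 0: 163 - 2q_M - (q_B) = 0.
Best responses: q_B = (262 - q_M)/2, q_M = (163 - q_B)/2.
Solving the pair: q_B = 361/3, q_M = 64/3.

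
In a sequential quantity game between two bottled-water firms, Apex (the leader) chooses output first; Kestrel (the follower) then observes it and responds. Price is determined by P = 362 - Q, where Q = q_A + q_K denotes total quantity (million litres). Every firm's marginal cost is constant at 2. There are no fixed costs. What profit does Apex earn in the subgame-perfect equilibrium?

16200

Solve by backward induction. Given q_A, the follower Kestrel maximises π_K = (362 - q_A - q_K)q_K - 2q_K.
∂π_K/∂q_K = 360 - q_A - 2q_K = 0 gives the reaction function q_K = (360 - q_A)/2.
The leader anticipates this reaction. Substituting into P = 362 - Q gives P = 182 - (1/2)q_A, so π_A = (182 - (1/2)q_A)q_A - 2q_A.
Leader FOC: 180 - q_A = 0, so q_A = 180.
Then q_K = (360 - 180)/2 = 90.
Price P = 362 - 270 = 92.
Apex's profit: (92 - 2)·180 = 16200.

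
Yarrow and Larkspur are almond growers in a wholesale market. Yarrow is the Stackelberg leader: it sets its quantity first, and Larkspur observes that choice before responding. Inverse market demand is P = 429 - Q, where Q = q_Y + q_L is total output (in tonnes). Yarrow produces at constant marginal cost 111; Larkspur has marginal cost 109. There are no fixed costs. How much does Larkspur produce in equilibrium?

The follower Larkspur best-responds to any q_Y: π_L = (429 - Q)q_L - 109q_L.
Follower FOC: 320 - q_Y - 2q_L = 0, so q_L(q_Y) = (320 - q_Y)/2.
Yarrow substitutes q_L(q_Y) into its own profit: π_Y = q_Y(429 - q_Y - (320 - q_Y)/2) - 111q_Y = (269 - (1/2)q_Y)q_Y - 111q_Y.
The leader's first-order condition 158 - q_Y = 0 yields q_Y = 158.
Then q_L = (320 - 158)/2 = 81.

81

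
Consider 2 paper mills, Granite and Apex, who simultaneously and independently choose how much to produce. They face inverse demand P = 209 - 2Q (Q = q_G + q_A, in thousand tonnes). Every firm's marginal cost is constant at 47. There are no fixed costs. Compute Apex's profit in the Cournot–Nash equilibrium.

Each firm earns π_i = (209 - 2Q)q_i - 47q_i.
First-order condition (treating rivals' output as given): 162 - 4q_i - 2q_j = 0.
By symmetry each firm produces the same amount; substituting q_j = q_i yields q_i = 162/6 = 27.
Price P = 209 - 2·54 = 101.
Apex's profit: (101 - 47)·27 = 1458.

1458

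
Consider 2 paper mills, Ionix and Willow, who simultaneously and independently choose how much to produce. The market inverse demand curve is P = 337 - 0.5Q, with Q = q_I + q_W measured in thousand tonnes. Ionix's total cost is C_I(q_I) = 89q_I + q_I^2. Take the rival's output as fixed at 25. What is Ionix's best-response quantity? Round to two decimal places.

78.50

With the rival's output fixed at 25, Ionix's profit is π_I = (337 - (1/2)·25 - (1/2)q_I)q_I - (89q_I + q_I²) = (649/2 - (1/2)q_I)q_I - (89q_I + q_I²).
∂π_I/∂q_I = 471/2 - 3q_I = 0, so q_I = 157/2.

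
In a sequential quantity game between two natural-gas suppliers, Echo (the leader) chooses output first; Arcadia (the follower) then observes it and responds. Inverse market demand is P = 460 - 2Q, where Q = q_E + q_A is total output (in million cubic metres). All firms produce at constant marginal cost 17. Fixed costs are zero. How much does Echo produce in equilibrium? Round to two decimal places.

Solve by backward induction. Given q_E, the follower Arcadia maximises π_A = (460 - 2q_E - 2q_A)q_A - 17q_A.
Setting the follower's marginal profit to zero, 443 - 2q_E - 4q_A = 0, i.e. q_A = (443 - 2q_E)/4.
The leader anticipates this reaction. Substituting into P = 460 - 2Q gives P = 477/2 - q_E, so π_E = (477/2 - q_E)q_E - 17q_E.
Leader FOC: 443/2 - 2q_E = 0, so q_E = 443/4.
Then q_A = (443 - 2·(443/4))/4 = 443/8.

110.75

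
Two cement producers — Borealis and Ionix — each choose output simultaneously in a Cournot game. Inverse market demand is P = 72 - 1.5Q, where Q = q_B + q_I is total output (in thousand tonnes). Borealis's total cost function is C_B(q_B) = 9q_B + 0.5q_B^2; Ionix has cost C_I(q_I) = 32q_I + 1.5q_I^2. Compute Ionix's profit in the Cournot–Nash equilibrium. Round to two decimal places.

27.21

Borealis's profit: π_B = (72 - 1.5Q)q_B - (9q_B + (1/2)q_B²). Setting ∂π_B/∂q_B = 0: 63 - 4q_B - (3/2)(q_I) = 0.
Ionix's profit: π_I = (72 - 1.5Q)q_I - (32q_I + (3/2)q_I²). Setting ∂π_I/∂q_I = 0: 40 - 6q_I - (3/2)(q_B) = 0.
So q_B = (63 - (3/2)q_I)/4 and q_I = (40 - (3/2)q_B)/6.
Solving the pair: q_B = 424/29, q_I = 262/87.
Price P = 72 - (3/2)·(1534/87) = 1321/29.
Ionix's profit: (1321/29)·(262/87) - 32·(262/87) - (3/2)(262/87)² = 27.2073.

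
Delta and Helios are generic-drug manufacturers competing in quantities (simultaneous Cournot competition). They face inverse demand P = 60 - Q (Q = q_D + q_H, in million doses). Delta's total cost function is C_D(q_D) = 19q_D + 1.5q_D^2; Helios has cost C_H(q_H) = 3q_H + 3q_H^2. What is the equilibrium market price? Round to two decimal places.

46.79

Delta's profit: π_D = (60 - Q)q_D - (19q_D + (3/2)q_D²). Setting ∂π_D/∂q_D = 0: 41 - 5q_D - (q_H) = 0.
Helios's first-order condition: 57 - 8q_H - (q_D) = 0.
Best responses: q_D = (41 - q_H)/5, q_H = (57 - q_D)/8.
Substituting one into the other gives q_D = 271/39 and q_H = 244/39.
Total output Q = 515/39, so price P = 60 - 515/39 = 1825/39.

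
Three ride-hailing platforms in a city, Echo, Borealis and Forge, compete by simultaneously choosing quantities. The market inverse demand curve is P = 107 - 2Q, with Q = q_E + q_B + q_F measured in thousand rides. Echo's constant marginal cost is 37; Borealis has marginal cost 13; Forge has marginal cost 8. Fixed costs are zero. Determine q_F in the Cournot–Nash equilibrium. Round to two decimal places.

Echo's profit: π_E = (107 - 2Q)q_E - (37q_E). Setting ∂π_E/∂q_E = 0: 70 - 4q_E - 2(q_B + q_F) = 0.
Borealis's profit: π_B = (107 - 2Q)q_B - (13q_B). Setting ∂π_B/∂q_B = 0: 94 - 4q_B - 2(q_E + q_F) = 0.
Forge's first-order condition: 99 - 4q_F - 2(q_E + q_B) = 0.
Summing all 3 equations gives 263 − 8Q = 0, hence Q = 263/8.
Back-substituting: q_E = (70 − 263/4)/2 = 17/8, q_B = (94 − 263/4)/2 = 113/8, q_F = (99 − 263/4)/2 = 133/8.

16.63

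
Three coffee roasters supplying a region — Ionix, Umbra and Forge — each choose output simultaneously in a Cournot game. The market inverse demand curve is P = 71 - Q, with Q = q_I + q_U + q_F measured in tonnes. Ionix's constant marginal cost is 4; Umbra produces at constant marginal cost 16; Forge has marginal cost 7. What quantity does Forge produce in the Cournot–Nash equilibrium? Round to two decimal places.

Ionix's profit: π_I = (71 - Q)q_I - (4q_I). Setting ∂π_I/∂q_I = 0: 67 - 2q_I - (q_U + q_F) = 0.
Umbra's first-order condition: 55 - 2q_U - (q_I + q_F) = 0.
Forge's first-order condition: 64 - 2q_F - (q_I + q_U) = 0.
Summing all 3 equations gives 186 − 4Q = 0, hence Q = 93/2.
Back-substituting: q_I = (67 − 93/2) = 41/2, q_U = (55 − 93/2) = 17/2, q_F = (64 − 93/2) = 35/2.

17.50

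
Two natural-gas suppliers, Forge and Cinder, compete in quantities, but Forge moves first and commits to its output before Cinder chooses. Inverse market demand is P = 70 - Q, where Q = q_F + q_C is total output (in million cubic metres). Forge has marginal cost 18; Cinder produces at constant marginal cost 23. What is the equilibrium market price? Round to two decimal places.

Solve by backward induction. Given q_F, the follower Cinder maximises π_C = (70 - q_F - q_C)q_C - 23q_C.
Follower FOC: 47 - q_F - 2q_C = 0, so q_C(q_F) = (47 - q_F)/2.
The leader anticipates this reaction. Substituting into P = 70 - Q gives P = 93/2 - (1/2)q_F, so π_F = (93/2 - (1/2)q_F)q_F - 18q_F.
The leader's first-order condition 57/2 - q_F = 0 yields q_F = 57/2.
Then q_C = (47 - 57/2)/2 = 37/4.
Total output Q = 151/4, so price P = 70 - 151/4 = 129/4.

32.25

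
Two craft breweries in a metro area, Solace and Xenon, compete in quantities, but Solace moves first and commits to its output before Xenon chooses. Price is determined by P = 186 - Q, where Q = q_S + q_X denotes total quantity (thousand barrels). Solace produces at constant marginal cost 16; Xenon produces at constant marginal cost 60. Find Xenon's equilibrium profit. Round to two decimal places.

The follower Xenon best-responds to any q_S: π_X = (186 - Q)q_X - 60q_X.
Setting the follower's marginal profit to zero, 126 - q_S - 2q_X = 0, i.e. q_X = (126 - q_S)/2.
The leader anticipates this reaction. Substituting into P = 186 - Q gives P = 123 - (1/2)q_S, so π_S = (123 - (1/2)q_S)q_S - 16q_S.
The leader's first-order condition 107 - q_S = 0 yields q_S = 107.
Then q_X = (126 - 107)/2 = 19/2.
Price P = 186 - 233/2 = 139/2.
Xenon's profit: (139/2 - 60)·(19/2) = 361/4.

90.25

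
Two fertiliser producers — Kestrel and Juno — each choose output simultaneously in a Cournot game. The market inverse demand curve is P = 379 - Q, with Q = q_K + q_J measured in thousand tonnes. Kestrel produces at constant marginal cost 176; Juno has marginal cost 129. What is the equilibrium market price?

Kestrel's profit: π_K = (379 - Q)q_K - (176q_K). Setting ∂π_K/∂q_K = 0: 203 - 2q_K - (q_J) = 0.
Juno's first-order condition: 250 - 2q_J - (q_K) = 0.
Rearranging gives the reaction functions q_K = (203 - q_J)/2 and q_J = (250 - q_K)/2.
Substituting one into the other gives q_K = 52 and q_J = 99.
Total output Q = 151, so price P = 379 - 151 = 228.

228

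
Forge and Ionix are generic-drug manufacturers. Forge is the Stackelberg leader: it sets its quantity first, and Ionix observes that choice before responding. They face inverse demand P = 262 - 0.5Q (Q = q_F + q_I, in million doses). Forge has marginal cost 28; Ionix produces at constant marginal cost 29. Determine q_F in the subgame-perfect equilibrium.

235

Solve by backward induction. Given q_F, the follower Ionix maximises π_I = (262 - (1/2)q_F - (1/2)q_I)q_I - 29q_I.
Follower FOC: 233 - (1/2)q_F - q_I = 0, so q_I(q_F) = (233 - (1/2)q_F).
Forge substitutes q_I(q_F) into its own profit: π_F = q_F(262 - (1/2)q_F - (233 - (1/2)q_F)/2) - 28q_F = (291/2 - (1/4)q_F)q_F - 28q_F.
The leader's first-order condition 235/2 - (1/2)q_F = 0 yields q_F = 235.
Then q_I = (233 - (1/2)·235) = 231/2.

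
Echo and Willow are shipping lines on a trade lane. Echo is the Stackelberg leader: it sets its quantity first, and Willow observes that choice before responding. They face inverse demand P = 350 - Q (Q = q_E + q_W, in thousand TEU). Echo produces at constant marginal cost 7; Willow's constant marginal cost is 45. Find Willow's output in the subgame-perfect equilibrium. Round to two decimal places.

57.25

Solve by backward induction. Given q_E, the follower Willow maximises π_W = (350 - q_E - q_W)q_W - 45q_W.
∂π_W/∂q_W = 305 - q_E - 2q_W = 0 gives the reaction function q_W = (305 - q_E)/2.
Echo substitutes q_W(q_E) into its own profit: π_E = q_E(350 - q_E - (305 - q_E)/2) - 7q_E = (395/2 - (1/2)q_E)q_E - 7q_E.
Maximising: ∂π_E/∂q_E = 381/2 - q_E = 0, giving q_E = 381/2.
Then q_W = (305 - 381/2)/2 = 229/4.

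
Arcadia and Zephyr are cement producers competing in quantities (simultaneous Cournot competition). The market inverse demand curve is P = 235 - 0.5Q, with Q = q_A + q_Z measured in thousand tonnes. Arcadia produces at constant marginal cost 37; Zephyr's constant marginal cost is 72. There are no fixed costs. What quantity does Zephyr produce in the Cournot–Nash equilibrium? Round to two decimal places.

Arcadia's profit: π_A = (235 - 0.5Q)q_A - (37q_A). Setting ∂π_A/∂q_A = 0: 198 - q_A - (1/2)(q_Z) = 0.
Zephyr's profit: π_Z = (235 - 0.5Q)q_Z - (72q_Z). Setting ∂π_Z/∂q_Z = 0: 163 - q_Z - (1/2)(q_A) = 0.
Rearranging gives the reaction functions q_A = (198 - (1/2)q_Z) and q_Z = (163 - (1/2)q_A).
Substituting one into the other gives q_A = 466/3 and q_Z = 256/3.

85.33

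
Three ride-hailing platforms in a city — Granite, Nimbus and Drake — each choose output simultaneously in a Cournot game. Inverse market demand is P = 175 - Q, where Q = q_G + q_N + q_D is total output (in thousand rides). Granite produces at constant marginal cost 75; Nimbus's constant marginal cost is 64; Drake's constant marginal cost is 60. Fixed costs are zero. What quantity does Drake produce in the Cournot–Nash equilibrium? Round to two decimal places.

33.50

Granite's profit: π_G = (175 - Q)q_G - (75q_G). Setting ∂π_G/∂q_G = 0: 100 - 2q_G - (q_N + q_D) = 0.
Nimbus's first-order condition: 111 - 2q_N - (q_G + q_D) = 0.
Drake's profit: π_D = (175 - Q)q_D - (60q_D). Setting ∂π_D/∂q_D = 0: 115 - 2q_D - (q_G + q_N) = 0.
Adding the 3 first-order conditions: 326 − 4Q = 0, so Q = 163/2.
Back-substituting: q_G = (100 − 163/2) = 37/2, q_N = (111 − 163/2) = 59/2, q_D = (115 − 163/2) = 67/2.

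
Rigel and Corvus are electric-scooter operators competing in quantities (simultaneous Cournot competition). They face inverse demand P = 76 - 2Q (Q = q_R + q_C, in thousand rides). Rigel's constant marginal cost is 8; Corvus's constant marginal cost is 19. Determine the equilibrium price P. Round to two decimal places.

Rigel's profit: π_R = (76 - 2Q)q_R - (8q_R). Setting ∂π_R/∂q_R = 0: 68 - 4q_R - 2(q_C) = 0.
Corvus's profit: π_C = (76 - 2Q)q_C - (19q_C). Setting ∂π_C/∂q_C = 0: 57 - 4q_C - 2(q_R) = 0.
So q_R = (68 - 2q_C)/4 and q_C = (57 - 2q_R)/4.
Solving the pair: q_R = 79/6, q_C = 23/3.
Total output Q = 125/6, so price P = 76 - 2·(125/6) = 103/3.

34.33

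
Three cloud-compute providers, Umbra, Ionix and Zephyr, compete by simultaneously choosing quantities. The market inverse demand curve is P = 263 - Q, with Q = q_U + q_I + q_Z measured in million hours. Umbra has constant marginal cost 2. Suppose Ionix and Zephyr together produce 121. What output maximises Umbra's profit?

70

With rivals' combined output fixed at 121, Umbra's profit is π_U = (263 - 121 - q_U)q_U - (2q_U) = (142 - q_U)q_U - (2q_U).
∂π_U/∂q_U = 140 - 2q_U = 0, so q_U = 70.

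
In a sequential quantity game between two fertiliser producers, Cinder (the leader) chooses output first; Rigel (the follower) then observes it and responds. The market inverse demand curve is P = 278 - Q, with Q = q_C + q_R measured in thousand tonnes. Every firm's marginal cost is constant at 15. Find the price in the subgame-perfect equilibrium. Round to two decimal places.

Solve by backward induction. Given q_C, the follower Rigel maximises π_R = (278 - q_C - q_R)q_R - 15q_R.
Setting the follower's marginal profit to zero, 263 - q_C - 2q_R = 0, i.e. q_R = (263 - q_C)/2.
The leader anticipates this reaction. Substituting into P = 278 - Q gives P = 293/2 - (1/2)q_C, so π_C = (293/2 - (1/2)q_C)q_C - 15q_C.
Leader FOC: 263/2 - q_C = 0, so q_C = 263/2.
Then q_R = (263 - 263/2)/2 = 263/4.
Total output Q = 789/4, so price P = 278 - 789/4 = 323/4.

80.75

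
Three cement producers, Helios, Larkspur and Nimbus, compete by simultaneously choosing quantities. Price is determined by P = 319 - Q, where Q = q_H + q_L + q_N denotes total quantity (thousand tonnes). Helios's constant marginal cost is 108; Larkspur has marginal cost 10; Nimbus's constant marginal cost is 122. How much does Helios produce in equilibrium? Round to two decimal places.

Helios's profit: π_H = (319 - Q)q_H - (108q_H). Setting ∂π_H/∂q_H = 0: 211 - 2q_H - (q_L + q_N) = 0.
Larkspur's profit: π_L = (319 - Q)q_L - (10q_L). Setting ∂π_L/∂q_L = 0: 309 - 2q_L - (q_H + q_N) = 0.
Nimbus's profit: π_N = (319 - Q)q_N - (122q_N). Setting ∂π_N/∂q_N = 0: 197 - 2q_N - (q_H + q_L) = 0.
Adding the 3 first-order conditions: 717 − 4Q = 0, so Q = 717/4.
Back-substituting: q_H = (211 − 717/4) = 127/4, q_L = (309 − 717/4) = 519/4, q_N = (197 − 717/4) = 71/4.

31.75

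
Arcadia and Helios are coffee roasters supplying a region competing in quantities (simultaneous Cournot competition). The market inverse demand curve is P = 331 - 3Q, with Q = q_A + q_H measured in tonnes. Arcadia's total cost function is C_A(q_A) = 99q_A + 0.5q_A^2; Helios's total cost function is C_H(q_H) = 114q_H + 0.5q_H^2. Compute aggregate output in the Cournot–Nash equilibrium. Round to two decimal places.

44.90

Arcadia's profit: π_A = (331 - 3Q)q_A - (99q_A + (1/2)q_A²). Setting ∂π_A/∂q_A = 0: 232 - 7q_A - 3(q_H) = 0.
Helios's profit: π_H = (331 - 3Q)q_H - (114q_H + (1/2)q_H²). Setting ∂π_H/∂q_H = 0: 217 - 7q_H - 3(q_A) = 0.
Rearranging gives the reaction functions q_A = (232 - 3q_H)/7 and q_H = (217 - 3q_A)/7.
Substituting one into the other gives q_A = 973/40 and q_H = 823/40.
Total output Q = 973/40 + 823/40 = 449/10.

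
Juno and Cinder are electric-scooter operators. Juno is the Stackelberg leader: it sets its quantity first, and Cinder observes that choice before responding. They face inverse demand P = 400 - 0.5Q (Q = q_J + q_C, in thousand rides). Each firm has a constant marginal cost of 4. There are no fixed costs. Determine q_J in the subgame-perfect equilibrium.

Solve by backward induction. Given q_J, the follower Cinder maximises π_C = (400 - (1/2)q_J - (1/2)q_C)q_C - 4q_C.
Follower FOC: 396 - (1/2)q_J - q_C = 0, so q_C(q_J) = (396 - (1/2)q_J).
The leader anticipates this reaction. Substituting into P = 400 - 0.5Q gives P = 202 - (1/4)q_J, so π_J = (202 - (1/4)q_J)q_J - 4q_J.
Maximising: ∂π_J/∂q_J = 198 - (1/2)q_J = 0, giving q_J = 396.
Then q_C = (396 - (1/2)·396) = 198.

396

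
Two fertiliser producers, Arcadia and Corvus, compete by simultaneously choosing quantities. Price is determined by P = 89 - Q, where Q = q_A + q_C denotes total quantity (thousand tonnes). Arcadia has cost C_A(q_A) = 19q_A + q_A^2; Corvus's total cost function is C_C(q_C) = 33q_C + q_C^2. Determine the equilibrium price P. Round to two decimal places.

Arcadia's profit: π_A = (89 - Q)q_A - (19q_A + q_A²). Setting ∂π_A/∂q_A = 0: 70 - 4q_A - (q_C) = 0.
Corvus's first-order condition: 56 - 4q_C - (q_A) = 0.
Rearranging gives the reaction functions q_A = (70 - q_C)/4 and q_C = (56 - q_A)/4.
Solving the pair: q_A = 224/15, q_C = 154/15.
Total output Q = 126/5, so price P = 89 - 126/5 = 319/5.

63.80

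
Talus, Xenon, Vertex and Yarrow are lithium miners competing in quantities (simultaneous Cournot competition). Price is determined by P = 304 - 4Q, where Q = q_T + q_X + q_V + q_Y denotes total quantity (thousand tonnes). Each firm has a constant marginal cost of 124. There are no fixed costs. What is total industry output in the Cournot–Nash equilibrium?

36

Each firm earns π_i = (304 - 4Q)q_i - 124q_i.
Setting ∂π_i/∂q_i = 0 with rivals' quantities fixed: 180 - 8q_i - 4·Σ_{j≠i} q_j = 0.
By symmetry each firm produces the same amount; substituting Σ_{j≠i} q_j = 3q_i yields q_i = 180/20 = 9.
Total output Q = 9 + 9 + 9 + 9 = 36.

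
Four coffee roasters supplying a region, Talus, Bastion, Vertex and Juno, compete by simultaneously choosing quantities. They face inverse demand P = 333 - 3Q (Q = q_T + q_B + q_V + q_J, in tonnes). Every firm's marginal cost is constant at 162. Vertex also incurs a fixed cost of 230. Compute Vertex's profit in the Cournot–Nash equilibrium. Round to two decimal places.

159.88

A representative firm's profit is π_i = q_i(333 - 3Q) - 162q_i.
First-order condition (treating rivals' output as given): 171 - 6q_i - 3·Σ_{j≠i} q_j = 0.
By symmetry each firm produces the same amount; substituting Σ_{j≠i} q_j = 3q_i yields q_i = 171/15 = 57/5.
Price P = 333 - 3·(228/5) = 981/5.
Vertex's profit: (981/5 - 162)·(57/5) - 230 = 159.8800.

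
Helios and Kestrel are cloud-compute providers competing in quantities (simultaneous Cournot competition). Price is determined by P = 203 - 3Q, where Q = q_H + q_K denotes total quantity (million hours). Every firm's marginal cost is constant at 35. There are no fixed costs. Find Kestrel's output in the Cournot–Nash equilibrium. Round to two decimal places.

A representative firm's profit is π_i = q_i(203 - 3Q) - 35q_i.
Setting ∂π_i/∂q_i = 0 with rivals' quantities fixed: 168 - 6q_i - 3q_j = 0.
With identical firms every q_j equals q_i, so q_j = q_i and 168 = 9q_i, giving q_i = 56/3.

18.67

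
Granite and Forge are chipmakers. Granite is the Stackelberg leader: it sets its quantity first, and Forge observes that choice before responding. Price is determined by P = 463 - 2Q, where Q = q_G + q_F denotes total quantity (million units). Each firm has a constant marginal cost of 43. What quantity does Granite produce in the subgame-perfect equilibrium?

105

The follower Forge best-responds to any q_G: π_F = (463 - 2Q)q_F - 43q_F.
Setting the follower's marginal profit to zero, 420 - 2q_G - 4q_F = 0, i.e. q_F = (420 - 2q_G)/4.
The leader anticipates this reaction. Substituting into P = 463 - 2Q gives P = 253 - q_G, so π_G = (253 - q_G)q_G - 43q_G.
Maximising: ∂π_G/∂q_G = 210 - 2q_G = 0, giving q_G = 105.
Then q_F = (420 - 2·105)/4 = 105/2.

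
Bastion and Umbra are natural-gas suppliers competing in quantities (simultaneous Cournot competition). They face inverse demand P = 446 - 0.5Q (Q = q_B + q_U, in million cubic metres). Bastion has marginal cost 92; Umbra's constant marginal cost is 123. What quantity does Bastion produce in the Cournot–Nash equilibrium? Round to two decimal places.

Bastion's profit: π_B = (446 - 0.5Q)q_B - (92q_B). Setting ∂π_B/∂q_B = 0: 354 - q_B - (1/2)(q_U) = 0.
Umbra's profit: π_U = (446 - 0.5Q)q_U - (123q_U). Setting ∂π_U/∂q_U = 0: 323 - q_U - (1/2)(q_B) = 0.
So q_B = (354 - (1/2)q_U) and q_U = (323 - (1/2)q_B).
Solving the pair: q_B = 770/3, q_U = 584/3.

256.67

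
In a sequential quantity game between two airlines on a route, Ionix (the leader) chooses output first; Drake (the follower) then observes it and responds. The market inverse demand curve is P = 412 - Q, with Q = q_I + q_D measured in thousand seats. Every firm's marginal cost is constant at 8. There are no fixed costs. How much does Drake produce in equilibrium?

The follower Drake best-responds to any q_I: π_D = (412 - Q)q_D - 8q_D.
Follower FOC: 404 - q_I - 2q_D = 0, so q_D(q_I) = (404 - q_I)/2.
Ionix substitutes q_D(q_I) into its own profit: π_I = q_I(412 - q_I - (404 - q_I)/2) - 8q_I = (210 - (1/2)q_I)q_I - 8q_I.
Maximising: ∂π_I/∂q_I = 202 - q_I = 0, giving q_I = 202.
Then q_D = (404 - 202)/2 = 101.

101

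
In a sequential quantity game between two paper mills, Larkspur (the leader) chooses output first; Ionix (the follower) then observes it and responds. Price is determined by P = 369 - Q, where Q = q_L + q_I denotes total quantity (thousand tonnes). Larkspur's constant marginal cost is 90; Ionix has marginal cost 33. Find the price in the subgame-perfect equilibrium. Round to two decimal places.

The follower Ionix best-responds to any q_L: π_I = (369 - Q)q_I - 33q_I.
Follower FOC: 336 - q_L - 2q_I = 0, so q_I(q_L) = (336 - q_L)/2.
Larkspur substitutes q_I(q_L) into its own profit: π_L = q_L(369 - q_L - (336 - q_L)/2) - 90q_L = (201 - (1/2)q_L)q_L - 90q_L.
The leader's first-order condition 111 - q_L = 0 yields q_L = 111.
Then q_I = (336 - 111)/2 = 225/2.
Total output Q = 447/2, so price P = 369 - 447/2 = 291/2.

145.50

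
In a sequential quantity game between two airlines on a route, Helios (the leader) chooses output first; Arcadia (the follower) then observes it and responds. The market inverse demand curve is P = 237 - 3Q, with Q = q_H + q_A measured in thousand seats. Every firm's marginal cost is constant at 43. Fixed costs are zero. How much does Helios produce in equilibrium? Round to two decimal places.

The follower Arcadia best-responds to any q_H: π_A = (237 - 3Q)q_A - 43q_A.
Setting the follower's marginal profit to zero, 194 - 3q_H - 6q_A = 0, i.e. q_A = (194 - 3q_H)/6.
Helios substitutes q_A(q_H) into its own profit: π_H = q_H(237 - 3q_H - (194 - 3q_H)/2) - 43q_H = (140 - (3/2)q_H)q_H - 43q_H.
The leader's first-order condition 97 - 3q_H = 0 yields q_H = 97/3.
Then q_A = (194 - 3·(97/3))/6 = 97/6.

32.33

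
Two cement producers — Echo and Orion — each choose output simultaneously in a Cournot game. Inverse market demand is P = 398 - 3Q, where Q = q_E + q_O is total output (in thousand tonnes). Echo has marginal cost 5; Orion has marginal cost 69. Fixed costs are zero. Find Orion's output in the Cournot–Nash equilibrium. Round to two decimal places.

29.44

Echo's profit: π_E = (398 - 3Q)q_E - (5q_E). Setting ∂π_E/∂q_E = 0: 393 - 6q_E - 3(q_O) = 0.
Orion's first-order condition: 329 - 6q_O - 3(q_E) = 0.
Best responses: q_E = (393 - 3q_O)/6, q_O = (329 - 3q_E)/6.
Substituting one into the other gives q_E = 457/9 and q_O = 265/9.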